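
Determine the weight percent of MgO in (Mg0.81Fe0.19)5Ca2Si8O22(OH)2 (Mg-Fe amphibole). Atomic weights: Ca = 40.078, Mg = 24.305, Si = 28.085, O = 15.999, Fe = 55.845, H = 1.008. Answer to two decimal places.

Molar mass of (Mg0.81Fe0.19)5Ca2Si8O22(OH)2 = 4.05*24.305 + 0.95*55.845 + 2*40.078 + 8*28.085 + 24*15.999 + 2*1.008 = 842.316 g/mol.
Each formula unit contains 4.05 Mg, equivalent to 4.05/1 = 4.0500 mol MgO.
M(MgO) = 1×24.305 + 1×15.999 = 40.304 g/mol.
Mass of MgO per formula unit = 4.0500 × 40.304 = 163.231 g.
MgO wt% = 163.231 / 842.316 × 100 = 19.38%.

19.38 wt%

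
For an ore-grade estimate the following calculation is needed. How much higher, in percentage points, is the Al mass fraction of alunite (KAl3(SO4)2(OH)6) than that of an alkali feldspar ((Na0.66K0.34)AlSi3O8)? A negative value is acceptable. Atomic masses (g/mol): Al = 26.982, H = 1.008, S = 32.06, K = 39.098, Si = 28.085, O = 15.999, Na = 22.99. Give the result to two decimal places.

9.46 percentage points

M(KAl3(SO4)2(OH)6) = 414.198 g/mol, so wt% Al = 80.946/414.198 × 100 = 19.54%.
M((Na0.66K0.34)AlSi3O8) = 267.696 g/mol, so wt% Al = 26.982/267.696 × 100 = 10.08%.
19.54 − 10.08 = 9.46 pp.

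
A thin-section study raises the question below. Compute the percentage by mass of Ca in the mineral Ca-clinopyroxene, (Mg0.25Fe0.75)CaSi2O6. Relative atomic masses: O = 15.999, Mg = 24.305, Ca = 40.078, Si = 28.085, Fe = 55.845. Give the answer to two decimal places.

16.69 wt%

M((Mg0.25Fe0.75)CaSi2O6) = 240.202 g/mol.
Ca contributes 1 × 40.078 = 40.078 g per mole.
40.078/240.202 = 0.1669 → 16.69%.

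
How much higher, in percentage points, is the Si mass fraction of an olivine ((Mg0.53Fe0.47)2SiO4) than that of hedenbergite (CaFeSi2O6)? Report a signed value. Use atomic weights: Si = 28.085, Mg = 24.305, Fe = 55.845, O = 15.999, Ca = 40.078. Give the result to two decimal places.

M((Mg0.53Fe0.47)2SiO4) = 170.339 g/mol, so wt% Si = 28.085/170.339 × 100 = 16.49%.
M(CaFeSi2O6) = 248.087 g/mol, so wt% Si = 56.170/248.087 × 100 = 22.64%.
16.49 − 22.64 = -6.15 pp.

-6.15 percentage points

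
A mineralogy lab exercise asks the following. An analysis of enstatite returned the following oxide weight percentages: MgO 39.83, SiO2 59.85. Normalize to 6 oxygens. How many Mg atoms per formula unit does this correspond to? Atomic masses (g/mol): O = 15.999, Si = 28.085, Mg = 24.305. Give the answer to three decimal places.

1.989 Mg apfu

MgO (M=40.304): mol = 0.98824; Mg = 0.98824, O = 0.98824.
SiO2 (M=60.083): mol = 0.99612; Si = 0.99612, O = 1.99224.
ΣO = 2.98048; factor = 6/ΣO = 2.01310.
Mg apfu = 0.98824 × 2.01310 = 1.989.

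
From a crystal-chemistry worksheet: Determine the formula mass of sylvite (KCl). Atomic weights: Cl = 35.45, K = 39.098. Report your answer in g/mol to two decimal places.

74.55 g/mol

K: 1 × 39.098 = 39.0980
Cl: 1 × 35.45 = 35.4500
Summing the contributions gives the formula mass.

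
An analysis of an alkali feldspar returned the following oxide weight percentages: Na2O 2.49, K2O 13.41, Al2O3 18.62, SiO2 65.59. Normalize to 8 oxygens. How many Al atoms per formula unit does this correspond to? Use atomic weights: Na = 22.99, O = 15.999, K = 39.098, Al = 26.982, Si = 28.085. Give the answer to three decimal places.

Na2O (M=61.979): mol = 0.04017; Na = 0.08034, O = 0.04017.
K2O (M=94.195): mol = 0.14236; K = 0.28472, O = 0.14236.
Al2O3 (M=101.961): mol = 0.18262; Al = 0.36524, O = 0.54786.
SiO2 (M=60.083): mol = 1.09166; Si = 1.09166, O = 2.18332.
ΣO = 2.91371; factor = 8/ΣO = 2.74564.
Al apfu = 0.36524 × 2.74564 = 1.003.

1.003 Al apfu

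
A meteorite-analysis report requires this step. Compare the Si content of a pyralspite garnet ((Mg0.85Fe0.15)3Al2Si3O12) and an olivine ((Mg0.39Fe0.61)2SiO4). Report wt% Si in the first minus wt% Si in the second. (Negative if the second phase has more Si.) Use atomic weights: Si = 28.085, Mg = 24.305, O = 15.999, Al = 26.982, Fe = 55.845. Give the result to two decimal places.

4.51 percentage points

M((Mg0.85Fe0.15)3Al2Si3O12) = 417.315 g/mol, so wt% Si = 84.255/417.315 × 100 = 20.19%.
M((Mg0.39Fe0.61)2SiO4) = 179.170 g/mol, so wt% Si = 28.085/179.170 × 100 = 15.68%.
20.19 − 15.68 = 4.51 pp.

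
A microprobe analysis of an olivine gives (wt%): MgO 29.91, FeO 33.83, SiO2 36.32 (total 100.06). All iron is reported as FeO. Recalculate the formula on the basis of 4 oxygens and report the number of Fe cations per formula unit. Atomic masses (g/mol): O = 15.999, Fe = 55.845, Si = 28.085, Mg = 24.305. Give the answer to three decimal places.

MgO: 29.91/40.304 = 0.74211 mol → 0.74211 mol Mg, 0.74211 mol O.
FeO: 33.83/71.844 = 0.47088 mol → 0.47088 mol Fe, 0.47088 mol O.
SiO2: 36.32/60.083 = 0.60450 mol → 0.60450 mol Si, 1.20900 mol O.
Total oxygen = 2.42199 mol. Normalization factor = 4/2.42199 = 1.65153.
Fe per 4 O = 0.47088 × 1.65153 = 0.778.

0.778 Fe apfu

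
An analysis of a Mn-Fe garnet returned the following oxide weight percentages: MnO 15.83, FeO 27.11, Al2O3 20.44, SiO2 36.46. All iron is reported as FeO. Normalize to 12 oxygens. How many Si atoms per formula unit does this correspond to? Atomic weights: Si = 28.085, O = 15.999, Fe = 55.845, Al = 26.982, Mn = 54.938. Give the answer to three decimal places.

3.015 Si apfu

15.83 wt% MnO ÷ 70.937 g/mol = 0.22316 mol, giving 0.22316 Mn and 0.22316 O.
27.11 wt% FeO ÷ 71.844 g/mol = 0.37735 mol, giving 0.37735 Fe and 0.37735 O.
20.44 wt% Al2O3 ÷ 101.961 g/mol = 0.20047 mol, giving 0.40094 Al and 0.60141 O.
36.46 wt% SiO2 ÷ 60.083 g/mol = 0.60683 mol, giving 0.60683 Si and 1.21366 O.
Oxygen sums to 2.41558; scaling by 12/2.41558 = 4.96775 puts the formula on 12 O.
Si: 0.60683 × 4.96775 = 3.015 atoms per formula unit.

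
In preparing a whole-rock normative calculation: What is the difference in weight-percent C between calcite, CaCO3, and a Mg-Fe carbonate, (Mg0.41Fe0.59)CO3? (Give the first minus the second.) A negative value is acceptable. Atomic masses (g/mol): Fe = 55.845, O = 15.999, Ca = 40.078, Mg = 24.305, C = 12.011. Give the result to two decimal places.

C in CaCO3: molar mass 100.086 g/mol; 1×12.011 = 12.011 g → 12.00 wt%.
C in (Mg0.41Fe0.59)CO3: molar mass 102.922 g/mol; 1×12.011 = 12.011 g → 11.67 wt%.
Difference = 12.00 − 11.67 = 0.33 percentage points.

0.33 percentage points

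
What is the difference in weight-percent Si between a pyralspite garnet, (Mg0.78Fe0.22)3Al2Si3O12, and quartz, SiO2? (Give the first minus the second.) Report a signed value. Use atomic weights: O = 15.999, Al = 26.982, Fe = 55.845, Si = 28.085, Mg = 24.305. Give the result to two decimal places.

First mineral: 84.255 g Si in 423.938 g formula = 19.87 wt% Si.
Second mineral: 28.085 g Si in 60.083 g formula = 46.74 wt% Si.
19.87% − 46.74% gives a difference of -26.87 percentage points.

-26.87 percentage points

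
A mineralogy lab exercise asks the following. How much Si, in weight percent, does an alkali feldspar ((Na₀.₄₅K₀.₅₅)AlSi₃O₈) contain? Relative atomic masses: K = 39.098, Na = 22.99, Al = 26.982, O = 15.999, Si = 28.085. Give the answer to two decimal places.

31.08 weight percent

Formula mass = 0.45*22.99 + 0.55*39.098 + 1*26.982 + 3*28.085 + 8*15.999 = 271.078 g/mol, of which 84.255 g is Si.
So Si makes up 84.255/271.078 = 0.3108 of the mass, i.e. 31.08%.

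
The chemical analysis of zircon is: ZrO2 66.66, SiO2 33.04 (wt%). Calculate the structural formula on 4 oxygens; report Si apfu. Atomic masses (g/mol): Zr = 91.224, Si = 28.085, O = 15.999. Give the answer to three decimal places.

1.008 Si apfu

ZrO2: 66.66/123.222 = 0.54097 mol → 0.54097 mol Zr, 1.08194 mol O.
SiO2: 33.04/60.083 = 0.54991 mol → 0.54991 mol Si, 1.09982 mol O.
Total oxygen = 2.18176 mol. Normalization factor = 4/2.18176 = 1.83338.
Si per 4 O = 0.54991 × 1.83338 = 1.008.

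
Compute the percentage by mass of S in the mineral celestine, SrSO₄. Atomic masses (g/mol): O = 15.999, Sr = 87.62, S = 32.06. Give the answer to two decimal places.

Molar mass of SrSO₄: 1·87.62 + 1·32.06 + 4·15.999 = 183.676 g/mol.
Mass of S per formula unit: 1 × 32.06 = 32.060 g.
Weight fraction S = 32.060 / 183.676 = 0.1745.

17.45 wt%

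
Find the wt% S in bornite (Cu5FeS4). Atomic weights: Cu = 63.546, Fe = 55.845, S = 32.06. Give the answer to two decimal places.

M(Cu5FeS4) = 501.815 g/mol.
S contributes 4 × 32.06 = 128.240 g per mole.
128.240/501.815 = 0.2556 → 25.56%.

25.56 weight percent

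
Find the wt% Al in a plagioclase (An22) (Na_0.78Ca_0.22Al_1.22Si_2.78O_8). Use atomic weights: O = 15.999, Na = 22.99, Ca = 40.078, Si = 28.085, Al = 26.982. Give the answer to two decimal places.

12.39 mass %

M(Na_0.78Ca_0.22Al_1.22Si_2.78O_8) = 265.736 g/mol.
Al contributes 1.22 × 26.982 = 32.918 g per mole.
32.918/265.736 = 0.1239 → 12.39%.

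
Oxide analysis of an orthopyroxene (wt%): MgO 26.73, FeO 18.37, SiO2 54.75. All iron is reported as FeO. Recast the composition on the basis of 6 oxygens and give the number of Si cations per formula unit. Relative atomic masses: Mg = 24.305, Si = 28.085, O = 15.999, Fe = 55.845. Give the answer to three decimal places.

1.994 Si apfu

MgO: 26.73/40.304 = 0.66321 mol → 0.66321 mol Mg, 0.66321 mol O.
FeO: 18.37/71.844 = 0.25569 mol → 0.25569 mol Fe, 0.25569 mol O.
SiO2: 54.75/60.083 = 0.91124 mol → 0.91124 mol Si, 1.82248 mol O.
Total oxygen = 2.74138 mol. Normalization factor = 6/2.74138 = 2.18868.
Si per 6 O = 0.91124 × 2.18868 = 1.994.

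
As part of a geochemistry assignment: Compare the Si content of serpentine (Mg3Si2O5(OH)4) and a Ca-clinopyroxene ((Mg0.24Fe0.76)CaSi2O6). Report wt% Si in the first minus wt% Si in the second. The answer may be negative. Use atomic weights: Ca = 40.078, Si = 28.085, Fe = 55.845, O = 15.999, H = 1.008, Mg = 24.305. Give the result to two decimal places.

Si in Mg3Si2O5(OH)4: molar mass 277.108 g/mol; 2×28.085 = 56.170 g → 20.27 wt%.
Si in (Mg0.24Fe0.76)CaSi2O6: molar mass 240.517 g/mol; 2×28.085 = 56.170 g → 23.35 wt%.
Difference = 20.27 − 23.35 = -3.08 percentage points.

-3.08 percentage points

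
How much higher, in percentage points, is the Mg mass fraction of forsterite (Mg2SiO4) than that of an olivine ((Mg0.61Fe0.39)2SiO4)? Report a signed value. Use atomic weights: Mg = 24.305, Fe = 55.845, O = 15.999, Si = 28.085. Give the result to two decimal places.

Mg in Mg2SiO4: molar mass 140.691 g/mol; 2×24.305 = 48.610 g → 34.55 wt%.
Mg in (Mg0.61Fe0.39)2SiO4: molar mass 165.292 g/mol; 1.22×24.305 = 29.652 g → 17.94 wt%.
Difference = 34.55 − 17.94 = 16.61 percentage points.

16.61 percentage points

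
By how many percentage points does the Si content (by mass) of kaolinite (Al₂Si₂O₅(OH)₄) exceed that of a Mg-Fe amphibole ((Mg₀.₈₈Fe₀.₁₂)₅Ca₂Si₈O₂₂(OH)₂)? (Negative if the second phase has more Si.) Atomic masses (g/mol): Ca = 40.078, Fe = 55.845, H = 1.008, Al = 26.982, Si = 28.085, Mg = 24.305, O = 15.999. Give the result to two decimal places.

-5.27 percentage points

Si in Al₂Si₂O₅(OH)₄: molar mass 258.157 g/mol; 2×28.085 = 56.170 g → 21.76 wt%.
Si in (Mg₀.₈₈Fe₀.₁₂)₅Ca₂Si₈O₂₂(OH)₂: molar mass 831.277 g/mol; 8×28.085 = 224.680 g → 27.03 wt%.
Difference = 21.76 − 27.03 = -5.27 percentage points.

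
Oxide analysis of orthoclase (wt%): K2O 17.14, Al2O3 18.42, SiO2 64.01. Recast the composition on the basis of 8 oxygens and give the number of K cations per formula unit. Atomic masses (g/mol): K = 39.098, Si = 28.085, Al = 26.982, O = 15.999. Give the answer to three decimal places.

1.020 K apfu

17.14 wt% K2O ÷ 94.195 g/mol = 0.18196 mol, giving 0.36392 K and 0.18196 O.
18.42 wt% Al2O3 ÷ 101.961 g/mol = 0.18066 mol, giving 0.36132 Al and 0.54198 O.
64.01 wt% SiO2 ÷ 60.083 g/mol = 1.06536 mol, giving 1.06536 Si and 2.13072 O.
Oxygen sums to 2.85466; scaling by 8/2.85466 = 2.80244 puts the formula on 8 O.
K: 0.36392 × 2.80244 = 1.020 atoms per formula unit.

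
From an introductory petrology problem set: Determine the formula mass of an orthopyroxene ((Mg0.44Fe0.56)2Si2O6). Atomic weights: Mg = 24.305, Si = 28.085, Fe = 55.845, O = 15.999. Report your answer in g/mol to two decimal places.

236.10 g/mol

Mg: 0.88 × 24.305 = 21.3884
Fe: 1.12 × 55.845 = 62.5464
Si: 2 × 28.085 = 56.1700
O: 6 × 15.999 = 95.9940
Summing the contributions gives the formula mass.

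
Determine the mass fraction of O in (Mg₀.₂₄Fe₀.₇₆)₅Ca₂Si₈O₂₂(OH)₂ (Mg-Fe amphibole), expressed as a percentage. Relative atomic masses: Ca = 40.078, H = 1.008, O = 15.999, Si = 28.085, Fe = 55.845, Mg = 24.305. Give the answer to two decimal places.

Molar mass of (Mg₀.₂₄Fe₀.₇₆)₅Ca₂Si₈O₂₂(OH)₂: 1.20·24.305 + 3.80·55.845 + 2·40.078 + 8·28.085 + 24·15.999 + 2·1.008 = 932.205 g/mol.
Mass of O per formula unit: 24 × 15.999 = 383.976 g.
Weight fraction O = 383.976 / 932.205 = 0.4119.

41.19 weight percent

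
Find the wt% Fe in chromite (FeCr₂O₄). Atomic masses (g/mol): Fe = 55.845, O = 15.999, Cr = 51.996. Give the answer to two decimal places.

24.95 weight percent

M(FeCr₂O₄) = 223.833 g/mol.
Fe contributes 1 × 55.845 = 55.845 g per mole.
55.845/223.833 = 0.2495 → 24.95%.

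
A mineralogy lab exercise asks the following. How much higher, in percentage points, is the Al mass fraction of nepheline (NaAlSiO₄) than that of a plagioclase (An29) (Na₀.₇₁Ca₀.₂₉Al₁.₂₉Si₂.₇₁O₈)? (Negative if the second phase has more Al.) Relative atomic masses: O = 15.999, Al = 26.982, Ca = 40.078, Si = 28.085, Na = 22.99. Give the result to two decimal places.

Al in NaAlSiO₄: molar mass 142.053 g/mol; 1×26.982 = 26.982 g → 18.99 wt%.
Al in Na₀.₇₁Ca₀.₂₉Al₁.₂₉Si₂.₇₁O₈: molar mass 266.855 g/mol; 1.29×26.982 = 34.807 g → 13.04 wt%.
Difference = 18.99 − 13.04 = 5.95 percentage points.

5.95 percentage points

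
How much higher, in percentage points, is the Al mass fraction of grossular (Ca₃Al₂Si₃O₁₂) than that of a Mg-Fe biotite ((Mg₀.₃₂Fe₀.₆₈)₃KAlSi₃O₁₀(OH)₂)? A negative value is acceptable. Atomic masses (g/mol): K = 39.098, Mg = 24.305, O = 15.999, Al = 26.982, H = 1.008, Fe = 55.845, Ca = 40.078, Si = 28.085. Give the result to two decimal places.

6.38 percentage points

M(Ca₃Al₂Si₃O₁₂) = 450.441 g/mol, so wt% Al = 53.964/450.441 × 100 = 11.98%.
M((Mg₀.₃₂Fe₀.₆₈)₃KAlSi₃O₁₀(OH)₂) = 481.596 g/mol, so wt% Al = 26.982/481.596 × 100 = 5.60%.
11.98 − 5.60 = 6.38 pp.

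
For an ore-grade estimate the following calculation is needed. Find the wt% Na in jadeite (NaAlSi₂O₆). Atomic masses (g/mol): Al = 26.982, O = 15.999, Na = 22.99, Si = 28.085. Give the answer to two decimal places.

M(NaAlSi₂O₆) = 202.136 g/mol.
Na contributes 1 × 22.99 = 22.990 g per mole.
22.990/202.136 = 0.1137 → 11.37%.

11.37 mass %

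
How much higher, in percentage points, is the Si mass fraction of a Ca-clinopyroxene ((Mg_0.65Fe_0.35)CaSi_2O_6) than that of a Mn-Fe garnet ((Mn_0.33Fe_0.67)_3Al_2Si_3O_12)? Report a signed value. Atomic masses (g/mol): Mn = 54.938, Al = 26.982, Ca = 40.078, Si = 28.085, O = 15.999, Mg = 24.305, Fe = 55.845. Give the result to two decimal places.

7.72 percentage points

First mineral: 56.170 g Si in 227.586 g formula = 24.68 wt% Si.
Second mineral: 84.255 g Si in 496.844 g formula = 16.96 wt% Si.
24.68% − 16.96% gives a difference of 7.72 percentage points.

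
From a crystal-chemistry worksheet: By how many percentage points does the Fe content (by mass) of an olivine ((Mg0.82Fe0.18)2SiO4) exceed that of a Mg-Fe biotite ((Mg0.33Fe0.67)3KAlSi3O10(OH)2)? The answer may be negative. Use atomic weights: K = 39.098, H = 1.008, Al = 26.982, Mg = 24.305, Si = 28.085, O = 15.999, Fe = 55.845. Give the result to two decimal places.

-10.13 percentage points

M((Mg0.82Fe0.18)2SiO4) = 152.045 g/mol, so wt% Fe = 20.104/152.045 × 100 = 13.22%.
M((Mg0.33Fe0.67)3KAlSi3O10(OH)2) = 480.649 g/mol, so wt% Fe = 112.248/480.649 × 100 = 23.35%.
13.22 − 23.35 = -10.13 pp.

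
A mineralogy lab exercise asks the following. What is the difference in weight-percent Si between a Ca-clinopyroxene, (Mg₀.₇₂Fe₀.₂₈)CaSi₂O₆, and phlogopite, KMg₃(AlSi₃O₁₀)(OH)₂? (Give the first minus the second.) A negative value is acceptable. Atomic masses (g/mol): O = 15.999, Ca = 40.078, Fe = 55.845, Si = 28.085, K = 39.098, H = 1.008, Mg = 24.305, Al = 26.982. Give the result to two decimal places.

4.73 percentage points

First mineral: 56.170 g Si in 225.378 g formula = 24.92 wt% Si.
Second mineral: 84.255 g Si in 417.254 g formula = 20.19 wt% Si.
24.92% − 20.19% gives a difference of 4.73 percentage points.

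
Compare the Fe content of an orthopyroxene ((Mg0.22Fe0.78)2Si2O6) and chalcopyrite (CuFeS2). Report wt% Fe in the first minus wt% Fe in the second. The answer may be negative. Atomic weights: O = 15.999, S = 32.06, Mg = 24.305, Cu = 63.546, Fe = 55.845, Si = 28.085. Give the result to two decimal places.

4.42 percentage points

M((Mg0.22Fe0.78)2Si2O6) = 249.976 g/mol, so wt% Fe = 87.118/249.976 × 100 = 34.85%.
M(CuFeS2) = 183.511 g/mol, so wt% Fe = 55.845/183.511 × 100 = 30.43%.
34.85 − 30.43 = 4.42 pp.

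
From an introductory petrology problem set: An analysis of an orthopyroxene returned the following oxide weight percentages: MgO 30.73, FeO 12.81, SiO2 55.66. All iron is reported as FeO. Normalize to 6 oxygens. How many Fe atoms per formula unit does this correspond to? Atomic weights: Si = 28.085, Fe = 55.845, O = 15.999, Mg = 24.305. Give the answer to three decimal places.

0.383 Fe apfu

MgO (M=40.304): mol = 0.76246; Mg = 0.76246, O = 0.76246.
FeO (M=71.844): mol = 0.17830; Fe = 0.17830, O = 0.17830.
SiO2 (M=60.083): mol = 0.92639; Si = 0.92639, O = 1.85278.
ΣO = 2.79354; factor = 6/ΣO = 2.14781.
Fe apfu = 0.17830 × 2.14781 = 0.383.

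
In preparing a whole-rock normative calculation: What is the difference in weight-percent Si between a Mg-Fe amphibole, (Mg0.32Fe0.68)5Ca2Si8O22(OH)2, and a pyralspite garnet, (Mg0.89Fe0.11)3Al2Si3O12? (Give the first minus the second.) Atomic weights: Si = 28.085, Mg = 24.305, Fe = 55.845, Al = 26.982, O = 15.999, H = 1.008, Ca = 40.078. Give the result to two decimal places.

4.06 percentage points

First mineral: 224.680 g Si in 919.589 g formula = 24.43 wt% Si.
Second mineral: 84.255 g Si in 413.530 g formula = 20.37 wt% Si.
24.43% − 20.37% gives a difference of 4.06 percentage points.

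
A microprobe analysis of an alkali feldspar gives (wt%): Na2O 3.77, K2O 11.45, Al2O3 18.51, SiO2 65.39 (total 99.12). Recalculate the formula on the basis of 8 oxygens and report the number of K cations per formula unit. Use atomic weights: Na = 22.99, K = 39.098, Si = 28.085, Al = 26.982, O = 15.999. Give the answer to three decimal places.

0.670 K apfu

Na2O (M=61.979): mol = 0.06083; Na = 0.12166, O = 0.06083.
K2O (M=94.195): mol = 0.12156; K = 0.24312, O = 0.12156.
Al2O3 (M=101.961): mol = 0.18154; Al = 0.36308, O = 0.54462.
SiO2 (M=60.083): mol = 1.08833; Si = 1.08833, O = 2.17666.
ΣO = 2.90367; factor = 8/ΣO = 2.75513.
K apfu = 0.24312 × 2.75513 = 0.670.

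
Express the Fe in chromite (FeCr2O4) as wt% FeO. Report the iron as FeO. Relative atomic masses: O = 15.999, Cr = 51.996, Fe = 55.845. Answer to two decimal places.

32.10 wt%

Molar mass of FeCr2O4 = 1×55.845 + 2×51.996 + 4×15.999 = 223.833 g/mol.
Each formula unit contains 1 Fe, equivalent to 1/1 = 1.0000 mol FeO.
M(FeO) = 1×55.845 + 1×15.999 = 71.844 g/mol.
Mass of FeO per formula unit = 1.0000 × 71.844 = 71.844 g.
FeO wt% = 71.844 / 223.833 × 100 = 32.10%.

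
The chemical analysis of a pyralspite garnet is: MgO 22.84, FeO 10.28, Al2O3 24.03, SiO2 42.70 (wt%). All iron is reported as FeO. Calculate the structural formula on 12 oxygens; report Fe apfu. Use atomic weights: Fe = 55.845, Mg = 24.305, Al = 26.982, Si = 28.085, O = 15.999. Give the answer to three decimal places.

MgO: 22.84/40.304 = 0.56669 mol → 0.56669 mol Mg, 0.56669 mol O.
FeO: 10.28/71.844 = 0.14309 mol → 0.14309 mol Fe, 0.14309 mol O.
Al2O3: 24.03/101.961 = 0.23568 mol → 0.47136 mol Al, 0.70704 mol O.
SiO2: 42.70/60.083 = 0.71068 mol → 0.71068 mol Si, 1.42136 mol O.
Total oxygen = 2.83818 mol. Normalization factor = 12/2.83818 = 4.22806.
Fe per 12 O = 0.14309 × 4.22806 = 0.605.

0.605 Fe apfu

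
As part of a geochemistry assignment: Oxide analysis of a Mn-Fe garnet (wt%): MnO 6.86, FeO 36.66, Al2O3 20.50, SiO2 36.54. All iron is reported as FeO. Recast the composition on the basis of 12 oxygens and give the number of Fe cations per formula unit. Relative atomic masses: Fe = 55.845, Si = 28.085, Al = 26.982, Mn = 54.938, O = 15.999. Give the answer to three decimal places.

2.524 Fe apfu

MnO: 6.86/70.937 = 0.09671 mol → 0.09671 mol Mn, 0.09671 mol O.
FeO: 36.66/71.844 = 0.51027 mol → 0.51027 mol Fe, 0.51027 mol O.
Al2O3: 20.50/101.961 = 0.20106 mol → 0.40212 mol Al, 0.60318 mol O.
SiO2: 36.54/60.083 = 0.60816 mol → 0.60816 mol Si, 1.21632 mol O.
Total oxygen = 2.42648 mol. Normalization factor = 12/2.42648 = 4.94544.
Fe per 12 O = 0.51027 × 4.94544 = 2.524.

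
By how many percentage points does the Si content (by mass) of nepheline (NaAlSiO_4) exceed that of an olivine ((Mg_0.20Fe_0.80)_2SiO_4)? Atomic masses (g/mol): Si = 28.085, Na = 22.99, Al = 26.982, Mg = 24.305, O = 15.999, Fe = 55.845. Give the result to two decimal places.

5.08 percentage points

Si in NaAlSiO_4: molar mass 142.053 g/mol; 1×28.085 = 28.085 g → 19.77 wt%.
Si in (Mg_0.20Fe_0.80)_2SiO_4: molar mass 191.155 g/mol; 1×28.085 = 28.085 g → 14.69 wt%.
Difference = 19.77 − 14.69 = 5.08 percentage points.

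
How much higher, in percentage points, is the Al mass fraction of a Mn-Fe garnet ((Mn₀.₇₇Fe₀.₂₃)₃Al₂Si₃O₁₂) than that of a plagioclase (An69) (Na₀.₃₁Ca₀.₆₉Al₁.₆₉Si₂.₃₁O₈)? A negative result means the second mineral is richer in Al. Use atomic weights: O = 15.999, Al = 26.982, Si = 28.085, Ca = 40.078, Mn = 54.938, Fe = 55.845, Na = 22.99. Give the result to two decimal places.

-5.80 percentage points

First mineral: 53.964 g Al in 495.647 g formula = 10.89 wt% Al.
Second mineral: 45.600 g Al in 273.249 g formula = 16.69 wt% Al.
10.89% − 16.69% gives a difference of -5.80 percentage points.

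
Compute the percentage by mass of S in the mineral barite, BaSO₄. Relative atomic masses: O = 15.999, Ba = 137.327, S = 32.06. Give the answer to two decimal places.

13.74 mass %

Molar mass of BaSO₄: 1*137.327 + 1*32.06 + 4*15.999 = 233.383 g/mol.
Mass of S per formula unit: 1 × 32.06 = 32.060 g.
Weight fraction S = 32.060 / 233.383 = 0.1374.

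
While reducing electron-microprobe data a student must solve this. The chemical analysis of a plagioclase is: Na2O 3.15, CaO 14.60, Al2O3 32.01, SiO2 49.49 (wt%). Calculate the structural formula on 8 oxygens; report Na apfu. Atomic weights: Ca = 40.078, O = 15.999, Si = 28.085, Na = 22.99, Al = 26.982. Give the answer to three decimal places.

Na2O: 3.15/61.979 = 0.05082 mol → 0.10164 mol Na, 0.05082 mol O.
CaO: 14.60/56.077 = 0.26036 mol → 0.26036 mol Ca, 0.26036 mol O.
Al2O3: 32.01/101.961 = 0.31394 mol → 0.62788 mol Al, 0.94182 mol O.
SiO2: 49.49/60.083 = 0.82369 mol → 0.82369 mol Si, 1.64738 mol O.
Total oxygen = 2.90038 mol. Normalization factor = 8/2.90038 = 2.75826.
Na per 8 O = 0.10164 × 2.75826 = 0.280.

0.280 Na apfu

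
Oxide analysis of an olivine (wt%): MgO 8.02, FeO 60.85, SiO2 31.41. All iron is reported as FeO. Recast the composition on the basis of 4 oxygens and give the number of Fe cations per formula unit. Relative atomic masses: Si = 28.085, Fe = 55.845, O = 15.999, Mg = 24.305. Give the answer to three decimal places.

1.620 Fe apfu

8.02 wt% MgO ÷ 40.304 g/mol = 0.19899 mol, giving 0.19899 Mg and 0.19899 O.
60.85 wt% FeO ÷ 71.844 g/mol = 0.84697 mol, giving 0.84697 Fe and 0.84697 O.
31.41 wt% SiO2 ÷ 60.083 g/mol = 0.52278 mol, giving 0.52278 Si and 1.04556 O.
Oxygen sums to 2.09152; scaling by 4/2.09152 = 1.91248 puts the formula on 4 O.
Fe: 0.84697 × 1.91248 = 1.620 atoms per formula unit.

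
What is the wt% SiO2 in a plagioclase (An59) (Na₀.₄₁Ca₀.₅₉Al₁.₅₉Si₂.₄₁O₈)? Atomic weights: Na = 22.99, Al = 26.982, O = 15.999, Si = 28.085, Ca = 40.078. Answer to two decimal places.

53.30 wt%

Formula mass = 271.650 g/mol.
2.41 Si → 2.4100 mol SiO2 per formula unit; M(SiO2) = 60.083, so SiO2 mass = 144.800 g.
144.800/271.650 × 100 = 53.30 wt%.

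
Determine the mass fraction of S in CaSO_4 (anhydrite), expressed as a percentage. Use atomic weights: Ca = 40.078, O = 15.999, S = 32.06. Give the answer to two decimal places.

Formula mass = 1*40.078 + 1*32.06 + 4*15.999 = 136.134 g/mol, of which 32.060 g is S.
So S makes up 32.060/136.134 = 0.2355 of the mass, i.e. 23.55%.

23.55 weight percent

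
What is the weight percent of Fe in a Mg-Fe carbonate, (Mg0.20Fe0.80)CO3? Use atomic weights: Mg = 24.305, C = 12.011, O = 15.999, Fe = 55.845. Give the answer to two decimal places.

40.78 weight percent

M((Mg0.20Fe0.80)CO3) = 109.545 g/mol.
Fe contributes 0.80 × 55.845 = 44.676 g per mole.
44.676/109.545 = 0.4078 → 40.78%.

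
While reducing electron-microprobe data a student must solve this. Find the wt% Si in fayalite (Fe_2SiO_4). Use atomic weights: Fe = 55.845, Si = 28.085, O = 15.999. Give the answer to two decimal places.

M(Fe_2SiO_4) = 203.771 g/mol.
Si contributes 1 × 28.085 = 28.085 g per mole.
28.085/203.771 = 0.1378 → 13.78%.

13.78 wt%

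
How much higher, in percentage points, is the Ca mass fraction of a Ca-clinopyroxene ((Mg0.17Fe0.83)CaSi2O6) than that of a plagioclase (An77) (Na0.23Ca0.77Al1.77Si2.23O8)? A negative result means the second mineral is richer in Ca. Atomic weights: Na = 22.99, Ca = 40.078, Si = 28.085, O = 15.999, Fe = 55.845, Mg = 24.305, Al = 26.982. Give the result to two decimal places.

Ca in (Mg0.17Fe0.83)CaSi2O6: molar mass 242.725 g/mol; 1×40.078 = 40.078 g → 16.51 wt%.
Ca in Na0.23Ca0.77Al1.77Si2.23O8: molar mass 274.527 g/mol; 0.77×40.078 = 30.860 g → 11.24 wt%.
Difference = 16.51 − 11.24 = 5.27 percentage points.

5.27 percentage points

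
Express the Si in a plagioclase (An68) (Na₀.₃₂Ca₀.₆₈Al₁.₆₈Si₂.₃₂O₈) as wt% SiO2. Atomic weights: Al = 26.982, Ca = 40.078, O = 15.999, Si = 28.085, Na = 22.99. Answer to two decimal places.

Molar mass of Na₀.₃₂Ca₀.₆₈Al₁.₆₈Si₂.₃₂O₈ = 0.32·22.99 + 0.68·40.078 + 1.68·26.982 + 2.32·28.085 + 8·15.999 = 273.089 g/mol.
Each formula unit contains 2.32 Si, equivalent to 2.32/1 = 2.3200 mol SiO2.
M(SiO2) = 1×28.085 + 2×15.999 = 60.083 g/mol.
Mass of SiO2 per formula unit = 2.3200 × 60.083 = 139.393 g.
SiO2 wt% = 139.393 / 273.089 × 100 = 51.04%.

51.04 wt%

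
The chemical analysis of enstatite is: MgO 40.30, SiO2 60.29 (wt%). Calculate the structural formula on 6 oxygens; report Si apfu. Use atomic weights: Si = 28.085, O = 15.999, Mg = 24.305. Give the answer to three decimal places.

MgO (M=40.304): mol = 0.99990; Mg = 0.99990, O = 0.99990.
SiO2 (M=60.083): mol = 1.00345; Si = 1.00345, O = 2.00690.
ΣO = 3.00680; factor = 6/ΣO = 1.99548.
Si apfu = 1.00345 × 1.99548 = 2.002.

2.002 Si apfu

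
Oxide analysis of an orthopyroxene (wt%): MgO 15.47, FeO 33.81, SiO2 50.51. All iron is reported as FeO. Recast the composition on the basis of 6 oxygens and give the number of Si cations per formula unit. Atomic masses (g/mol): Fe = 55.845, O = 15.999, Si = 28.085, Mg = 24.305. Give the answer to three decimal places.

MgO (M=40.304): mol = 0.38383; Mg = 0.38383, O = 0.38383.
FeO (M=71.844): mol = 0.47060; Fe = 0.47060, O = 0.47060.
SiO2 (M=60.083): mol = 0.84067; Si = 0.84067, O = 1.68134.
ΣO = 2.53577; factor = 6/ΣO = 2.36615.
Si apfu = 0.84067 × 2.36615 = 1.989.

1.989 Si apfu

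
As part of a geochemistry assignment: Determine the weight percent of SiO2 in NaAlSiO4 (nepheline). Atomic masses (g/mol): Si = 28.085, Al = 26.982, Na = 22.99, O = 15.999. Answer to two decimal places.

42.30 wt%

Formula mass = 142.053 g/mol.
1 Si → 1.0000 mol SiO2 per formula unit; M(SiO2) = 60.083, so SiO2 mass = 60.083 g.
60.083/142.053 × 100 = 42.30 wt%.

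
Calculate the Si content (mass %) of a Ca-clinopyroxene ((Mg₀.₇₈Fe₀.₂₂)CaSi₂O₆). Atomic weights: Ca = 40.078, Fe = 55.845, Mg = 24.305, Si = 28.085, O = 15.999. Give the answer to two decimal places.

M((Mg₀.₇₈Fe₀.₂₂)CaSi₂O₆) = 223.486 g/mol.
Si contributes 2 × 28.085 = 56.170 g per mole.
56.170/223.486 = 0.2513 → 25.13%.

25.13 mass %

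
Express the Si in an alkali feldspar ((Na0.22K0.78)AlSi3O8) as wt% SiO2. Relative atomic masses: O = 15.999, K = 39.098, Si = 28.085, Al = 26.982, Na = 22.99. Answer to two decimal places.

M((Na0.22K0.78)AlSi3O8) = 274.783 g/mol; M(SiO2) = 60.083 g/mol.
Moles SiO2 per formula unit = 3 Si ÷ 1 = 3.0000.
SiO2 fraction = (3.0000 × 60.083) / 274.783 = 180.249/274.783 = 0.6560.

65.60 wt%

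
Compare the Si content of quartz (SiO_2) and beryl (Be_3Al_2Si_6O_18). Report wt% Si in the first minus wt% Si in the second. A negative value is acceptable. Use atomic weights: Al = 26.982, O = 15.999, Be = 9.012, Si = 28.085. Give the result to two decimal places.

Si in SiO_2: molar mass 60.083 g/mol; 1×28.085 = 28.085 g → 46.74 wt%.
Si in Be_3Al_2Si_6O_18: molar mass 537.492 g/mol; 6×28.085 = 168.510 g → 31.35 wt%.
Difference = 46.74 − 31.35 = 15.39 percentage points.

15.39 percentage points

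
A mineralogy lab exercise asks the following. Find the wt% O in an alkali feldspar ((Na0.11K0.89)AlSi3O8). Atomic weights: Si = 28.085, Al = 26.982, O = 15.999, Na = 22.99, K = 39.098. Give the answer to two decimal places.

Molar mass of (Na0.11K0.89)AlSi3O8: 0.11·22.99 + 0.89·39.098 + 1·26.982 + 3·28.085 + 8·15.999 = 276.555 g/mol.
Mass of O per formula unit: 8 × 15.999 = 127.992 g.
Weight fraction O = 127.992 / 276.555 = 0.4628.

46.28 weight percent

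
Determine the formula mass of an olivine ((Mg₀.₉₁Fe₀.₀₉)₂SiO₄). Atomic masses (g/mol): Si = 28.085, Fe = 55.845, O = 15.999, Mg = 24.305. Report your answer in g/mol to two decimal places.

146.37 g/mol

M = 1.82(24.305) + 0.18(55.845) + 1(28.085) + 4(15.999)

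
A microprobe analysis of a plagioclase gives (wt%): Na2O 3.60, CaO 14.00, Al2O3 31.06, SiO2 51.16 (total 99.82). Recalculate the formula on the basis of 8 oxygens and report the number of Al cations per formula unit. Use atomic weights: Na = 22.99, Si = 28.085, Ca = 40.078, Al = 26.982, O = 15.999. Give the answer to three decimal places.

1.667 Al apfu

Na2O (M=61.979): mol = 0.05808; Na = 0.11616, O = 0.05808.
CaO (M=56.077): mol = 0.24966; Ca = 0.24966, O = 0.24966.
Al2O3 (M=101.961): mol = 0.30463; Al = 0.60926, O = 0.91389.
SiO2 (M=60.083): mol = 0.85149; Si = 0.85149, O = 1.70298.
ΣO = 2.92461; factor = 8/ΣO = 2.73541.
Al apfu = 0.60926 × 2.73541 = 1.667.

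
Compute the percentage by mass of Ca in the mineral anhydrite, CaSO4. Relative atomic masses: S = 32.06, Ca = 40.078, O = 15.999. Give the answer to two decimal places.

Molar mass of CaSO4: 1·40.078 + 1·32.06 + 4·15.999 = 136.134 g/mol.
Mass of Ca per formula unit: 1 × 40.078 = 40.078 g.
Weight fraction Ca = 40.078 / 136.134 = 0.2944.

29.44 wt%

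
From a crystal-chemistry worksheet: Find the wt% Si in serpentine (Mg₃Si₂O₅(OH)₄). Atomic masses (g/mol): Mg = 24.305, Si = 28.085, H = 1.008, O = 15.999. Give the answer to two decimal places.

Molar mass of Mg₃Si₂O₅(OH)₄: 3·24.305 + 2·28.085 + 9·15.999 + 4·1.008 = 277.108 g/mol.
Mass of Si per formula unit: 2 × 28.085 = 56.170 g.
Weight fraction Si = 56.170 / 277.108 = 0.2027.

20.27 mass %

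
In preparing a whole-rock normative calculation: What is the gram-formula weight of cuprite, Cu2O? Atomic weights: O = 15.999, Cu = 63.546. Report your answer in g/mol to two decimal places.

143.09 g/mol

Cu: 2 × 63.546 = 127.0920
O: 1 × 15.999 = 15.9990
Summing the contributions gives the formula mass.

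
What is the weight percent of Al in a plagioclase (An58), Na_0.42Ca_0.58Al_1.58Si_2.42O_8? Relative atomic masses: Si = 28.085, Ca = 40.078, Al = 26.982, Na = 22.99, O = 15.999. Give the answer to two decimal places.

Formula mass = 0.42*22.99 + 0.58*40.078 + 1.58*26.982 + 2.42*28.085 + 8*15.999 = 271.490 g/mol, of which 42.632 g is Al.
So Al makes up 42.632/271.490 = 0.1570 of the mass, i.e. 15.70%.

15.70 wt%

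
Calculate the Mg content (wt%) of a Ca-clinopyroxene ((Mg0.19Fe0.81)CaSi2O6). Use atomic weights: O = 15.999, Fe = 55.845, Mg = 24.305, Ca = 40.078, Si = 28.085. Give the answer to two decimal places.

Formula mass = 0.19*24.305 + 0.81*55.845 + 1*40.078 + 2*28.085 + 6*15.999 = 242.094 g/mol, of which 4.618 g is Mg.
So Mg makes up 4.618/242.094 = 0.0191 of the mass, i.e. 1.91%.

1.91 wt%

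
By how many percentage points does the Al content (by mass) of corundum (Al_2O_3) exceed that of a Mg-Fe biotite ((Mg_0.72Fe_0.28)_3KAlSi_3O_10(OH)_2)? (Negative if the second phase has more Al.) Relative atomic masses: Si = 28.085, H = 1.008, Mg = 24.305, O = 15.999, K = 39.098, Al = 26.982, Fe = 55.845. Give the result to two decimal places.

46.85 percentage points

First mineral: 53.964 g Al in 101.961 g formula = 52.93 wt% Al.
Second mineral: 26.982 g Al in 443.748 g formula = 6.08 wt% Al.
52.93% − 6.08% gives a difference of 46.85 percentage points.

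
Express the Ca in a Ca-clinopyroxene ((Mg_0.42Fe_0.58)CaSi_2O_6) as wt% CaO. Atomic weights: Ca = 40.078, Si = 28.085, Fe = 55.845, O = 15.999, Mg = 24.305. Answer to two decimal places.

Molar mass of (Mg_0.42Fe_0.58)CaSi_2O_6 = 0.42×24.305 + 0.58×55.845 + 1×40.078 + 2×28.085 + 6×15.999 = 234.840 g/mol.
Each formula unit contains 1 Ca, equivalent to 1/1 = 1.0000 mol CaO.
M(CaO) = 1×40.078 + 1×15.999 = 56.077 g/mol.
Mass of CaO per formula unit = 1.0000 × 56.077 = 56.077 g.
CaO wt% = 56.077 / 234.840 × 100 = 23.88%.

23.88 wt%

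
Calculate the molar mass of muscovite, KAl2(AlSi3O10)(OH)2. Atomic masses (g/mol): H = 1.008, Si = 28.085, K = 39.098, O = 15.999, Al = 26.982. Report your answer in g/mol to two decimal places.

The formula mass is the sum 1×39.098 + 3×26.982 + 3×28.085 + 12×15.999 + 2×1.008.

398.30 g/mol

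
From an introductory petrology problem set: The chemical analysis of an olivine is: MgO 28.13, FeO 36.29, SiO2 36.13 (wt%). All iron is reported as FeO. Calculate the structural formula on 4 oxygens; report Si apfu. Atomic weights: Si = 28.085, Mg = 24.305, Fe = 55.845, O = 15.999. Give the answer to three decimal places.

1.000 Si apfu

MgO: 28.13/40.304 = 0.69795 mol → 0.69795 mol Mg, 0.69795 mol O.
FeO: 36.29/71.844 = 0.50512 mol → 0.50512 mol Fe, 0.50512 mol O.
SiO2: 36.13/60.083 = 0.60133 mol → 0.60133 mol Si, 1.20266 mol O.
Total oxygen = 2.40573 mol. Normalization factor = 4/2.40573 = 1.66270.
Si per 4 O = 0.60133 × 1.66270 = 1.000.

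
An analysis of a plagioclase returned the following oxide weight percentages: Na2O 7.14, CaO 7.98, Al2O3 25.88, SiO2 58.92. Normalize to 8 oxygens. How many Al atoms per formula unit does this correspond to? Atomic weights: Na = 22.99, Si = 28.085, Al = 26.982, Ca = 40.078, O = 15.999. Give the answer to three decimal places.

7.14 wt% Na2O ÷ 61.979 g/mol = 0.11520 mol, giving 0.23040 Na and 0.11520 O.
7.98 wt% CaO ÷ 56.077 g/mol = 0.14230 mol, giving 0.14230 Ca and 0.14230 O.
25.88 wt% Al2O3 ÷ 101.961 g/mol = 0.25382 mol, giving 0.50764 Al and 0.76146 O.
58.92 wt% SiO2 ÷ 60.083 g/mol = 0.98064 mol, giving 0.98064 Si and 1.96128 O.
Oxygen sums to 2.98024; scaling by 8/2.98024 = 2.68435 puts the formula on 8 O.
Al: 0.50764 × 2.68435 = 1.363 atoms per formula unit.

1.363 Al apfu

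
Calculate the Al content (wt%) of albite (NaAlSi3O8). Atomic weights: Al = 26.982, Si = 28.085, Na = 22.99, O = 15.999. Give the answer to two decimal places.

M(NaAlSi3O8) = 262.219 g/mol.
Al contributes 1 × 26.982 = 26.982 g per mole.
26.982/262.219 = 0.1029 → 10.29%.

10.29 wt%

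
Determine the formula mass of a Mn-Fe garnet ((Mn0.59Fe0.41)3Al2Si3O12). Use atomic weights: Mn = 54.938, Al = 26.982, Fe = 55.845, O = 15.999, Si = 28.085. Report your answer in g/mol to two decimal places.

M = 1.77*54.938 + 1.23*55.845 + 2*26.982 + 3*28.085 + 12*15.999

496.14 g/mol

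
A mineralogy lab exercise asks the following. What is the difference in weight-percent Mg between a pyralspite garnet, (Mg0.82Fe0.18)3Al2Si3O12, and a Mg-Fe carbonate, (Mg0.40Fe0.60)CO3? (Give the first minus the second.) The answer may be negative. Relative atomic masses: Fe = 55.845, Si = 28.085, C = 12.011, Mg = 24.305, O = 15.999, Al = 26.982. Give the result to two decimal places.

4.81 percentage points

Mg in (Mg0.82Fe0.18)3Al2Si3O12: molar mass 420.154 g/mol; 2.46×24.305 = 59.790 g → 14.23 wt%.
Mg in (Mg0.40Fe0.60)CO3: molar mass 103.237 g/mol; 0.40×24.305 = 9.722 g → 9.42 wt%.
Difference = 14.23 − 9.42 = 4.81 percentage points.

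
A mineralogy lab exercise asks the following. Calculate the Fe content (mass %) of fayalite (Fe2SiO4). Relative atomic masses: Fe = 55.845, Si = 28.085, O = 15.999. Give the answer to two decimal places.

Molar mass of Fe2SiO4: 2×55.845 + 1×28.085 + 4×15.999 = 203.771 g/mol.
Mass of Fe per formula unit: 2 × 55.845 = 111.690 g.
Weight fraction Fe = 111.690 / 203.771 = 0.5481.

54.81 mass %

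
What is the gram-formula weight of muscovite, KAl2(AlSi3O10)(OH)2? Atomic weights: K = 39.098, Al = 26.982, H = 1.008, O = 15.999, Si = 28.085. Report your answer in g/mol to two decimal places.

398.30 g/mol

The formula mass is the sum 1*39.098 + 3*26.982 + 3*28.085 + 12*15.999 + 2*1.008.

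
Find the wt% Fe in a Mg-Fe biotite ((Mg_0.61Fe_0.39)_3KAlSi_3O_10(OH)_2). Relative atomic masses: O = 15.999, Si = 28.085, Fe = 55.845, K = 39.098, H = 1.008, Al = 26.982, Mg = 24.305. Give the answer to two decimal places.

14.39 mass %

Molar mass of (Mg_0.61Fe_0.39)_3KAlSi_3O_10(OH)_2: 1.83*24.305 + 1.17*55.845 + 1*39.098 + 1*26.982 + 3*28.085 + 12*15.999 + 2*1.008 = 454.156 g/mol.
Mass of Fe per formula unit: 1.17 × 55.845 = 65.339 g.
Weight fraction Fe = 65.339 / 454.156 = 0.1439.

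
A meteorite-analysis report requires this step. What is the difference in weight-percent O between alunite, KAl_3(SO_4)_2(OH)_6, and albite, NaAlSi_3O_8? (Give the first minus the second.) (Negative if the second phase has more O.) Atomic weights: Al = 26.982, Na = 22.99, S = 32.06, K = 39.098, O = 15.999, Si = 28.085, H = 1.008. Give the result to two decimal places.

M(KAl_3(SO_4)_2(OH)_6) = 414.198 g/mol, so wt% O = 223.986/414.198 × 100 = 54.08%.
M(NaAlSi_3O_8) = 262.219 g/mol, so wt% O = 127.992/262.219 × 100 = 48.81%.
54.08 − 48.81 = 5.27 pp.

5.27 percentage points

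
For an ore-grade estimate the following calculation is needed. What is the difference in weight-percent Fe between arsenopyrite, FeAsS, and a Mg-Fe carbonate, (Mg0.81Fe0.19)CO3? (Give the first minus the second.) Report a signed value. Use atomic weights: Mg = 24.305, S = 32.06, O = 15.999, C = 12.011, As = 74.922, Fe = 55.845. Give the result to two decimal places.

22.55 percentage points

First mineral: 55.845 g Fe in 162.827 g formula = 34.30 wt% Fe.
Second mineral: 10.611 g Fe in 90.306 g formula = 11.75 wt% Fe.
34.30% − 11.75% gives a difference of 22.55 percentage points.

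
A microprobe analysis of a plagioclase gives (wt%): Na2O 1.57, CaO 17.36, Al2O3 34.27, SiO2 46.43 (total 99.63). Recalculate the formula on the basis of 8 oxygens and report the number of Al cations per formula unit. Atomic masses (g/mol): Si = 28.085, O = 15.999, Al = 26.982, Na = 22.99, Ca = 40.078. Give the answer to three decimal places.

1.862 Al apfu

Na2O (M=61.979): mol = 0.02533; Na = 0.05066, O = 0.02533.
CaO (M=56.077): mol = 0.30957; Ca = 0.30957, O = 0.30957.
Al2O3 (M=101.961): mol = 0.33611; Al = 0.67222, O = 1.00833.
SiO2 (M=60.083): mol = 0.77276; Si = 0.77276, O = 1.54552.
ΣO = 2.88875; factor = 8/ΣO = 2.76936.
Al apfu = 0.67222 × 2.76936 = 1.862.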